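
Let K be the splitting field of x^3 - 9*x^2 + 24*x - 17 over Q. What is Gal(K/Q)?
The polynomial is an irreducible cubic over Q and its discriminant is 81 = 9^2, a perfect square. For an irreducible cubic, a square discriminant forces the Galois group to be A_3, the cyclic group of order 3.

C_3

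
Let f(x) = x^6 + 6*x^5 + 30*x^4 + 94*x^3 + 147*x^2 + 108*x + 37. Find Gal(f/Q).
The polynomial f is an irreducible sextic over Q, so G = Gal(f/Q) is one of the 16 transitive subgroups 6T1, ..., 6T16 of S_6. The discriminant of f is -5217636731328, which is not a perfect square, so G is not contained in A_6. The transitive groups of degree 6 not contained in A_6 are: C_6 (6T1, order 6), S_3 (6T2, order 6), D_6 (6T3, order 12), C_3 x S_3 (6T5, order 18), A_4 x C_2 (6T6, order 24), S_4 (6T8, order 24), S_3 x S_3 (6T9, order 36), S_4 x C_2 (6T11, order 48), (S_3 x S_3) : C_2 (6T13, order 72), PGL(2,5) (6T14, order 120), S_6 (6T16, order 720). By Dedekind's theorem, for a prime p not dividing disc(f) the degrees of the irreducible factors of f mod p form the cycle type of an element of G. Factoring f modulo the 21 such primes p <= 89 (skipping 2, 3, 7, which divide the discriminant), each new pattern first appears at: mod 5: f = (x^6 + x^5 + 4x^3 + 2x^2 + 3x + 2), pattern 6; mod 11: f = (x + 4)(x^5 + 2x^4 + 6x^2 + 2x + 1), pattern 5+1; mod 13: f = (x + 4)(x + 6)(x^4 + 9x^3 + 7x^2 + 3x + 1), pattern 4+1+1; mod 23: f = (x + 12)(x + 14)(x^2 + 7x + 3)(x^2 + 19x + 16), pattern 2+2+1+1; mod 43: f = (x^3 + 8x^2 + x + 28)(x^3 + 41x^2 + 2x + 9), pattern 3+3; mod 61: f = (x^2 + 7x + 40)(x^2 + 18x + 14)(x^2 + 42x + 20), pattern 2+2+2. No other pattern occurs in this range, so the set of observed cycle types is {6, 5+1, 4+1+1, 2+2+1+1, 3+3, 2+2+2}. The candidates containing elements of all these cycle types are PGL(2,5) (6T14) of order 120, S_6 (6T16) of order 720; the others are excluded. The observed types are precisely the cycle types that occur in PGL(2,5) (6T14) (apart from the identity). Each of the other remaining candidates has further cycle types, and by the Chebotarev density theorem the matching factorization patterns would occur for a proportion of primes equal to their share of the group: S_6 (6T16) additionally contains elements of type 4+2, 3+2+1, 3+1+1+1, 2+1+1+1+1 (265 of its 720 elements, about 37% of primes). None of the 21 primes tested shows any such pattern (for each of these groups the chance of that is below 10^-4), which rules them out. Hence G = PGL(2,5) (6T14), of order 120.

6T14: PGL(2,5)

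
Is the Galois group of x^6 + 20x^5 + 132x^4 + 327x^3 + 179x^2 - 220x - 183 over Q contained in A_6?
Yes

The polynomial is irreducible of degree 6 over Q. Its discriminant is 8413926734596681 = 91727459^2, a perfect square. A Galois group lies in the alternating group exactly when the discriminant is a square in Q, so the Galois group (PSL(2,5)) is contained in A_6.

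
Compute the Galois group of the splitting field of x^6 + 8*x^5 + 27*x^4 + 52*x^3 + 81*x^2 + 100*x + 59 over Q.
The polynomial f is an irreducible sextic over Q, so G = Gal(f/Q) is one of the 16 transitive subgroups 6T1, ..., 6T16 of S_6. The discriminant of f is -95929008128, which is not a perfect square, so G is not contained in A_6. The transitive groups of degree 6 not contained in A_6 are: C_6 (6T1, order 6), S_3 (6T2, order 6), D_6 (6T3, order 12), C_3 x S_3 (6T5, order 18), A_4 x C_2 (6T6, order 24), S_4 (6T8, order 24), S_3 x S_3 (6T9, order 36), S_4 x C_2 (6T11, order 48), (S_3 x S_3) : C_2 (6T13, order 72), PGL(2,5) (6T14, order 120), S_6 (6T16, order 720). By Dedekind's theorem, for a prime p not dividing disc(f) the degrees of the irreducible factors of f mod p form the cycle type of an element of G. Factoring f modulo the 28 such primes p <= 127 (skipping 2, 29, 59, which divide the discriminant), each new pattern first appears at: mod 3: f = (x^3 + 2x + 2)(x^3 + 2x^2 + x + 1), pattern 3+3; mod 5: f = (x^6 + 3x^5 + 2x^4 + 2x^3 + x^2 + 4), pattern 6; mod 7: f = (x + 2)(x + 3)(x^4 + 3x^3 + 6x^2 + 4x + 4), pattern 4+1+1; mod 17: f = (x + 5)(x + 15)(x^2 + 9x + 6)(x^2 + 13x + 1), pattern 2+2+1+1; mod 23: f = (x^2 + 9x + 9)(x^2 + 10x + 6)(x^2 + 12x + 16), pattern 2+2+2; mod 67: f = (x^2 + 30x + 38)(x^4 + 45x^3 + 46x^2 + 44x + 28), pattern 4+2; mod 127: f = (x + 12)(x + 17)(x + 24)(x + 92)(x^2 + 117x + 19), pattern 2+1+1+1+1. No other pattern occurs in this range, so the set of observed cycle types is {3+3, 6, 4+1+1, 2+2+1+1, 2+2+2, 4+2, 2+1+1+1+1}. The candidates containing elements of all these cycle types are S_4 x C_2 (6T11) of order 48, S_6 (6T16) of order 720; the others are excluded. The observed types are precisely the cycle types that occur in S_4 x C_2 (6T11) (apart from the identity). Each of the other remaining candidates has further cycle types, and by the Chebotarev density theorem the matching factorization patterns would occur for a proportion of primes equal to their share of the group: S_6 (6T16) additionally contains elements of type 5+1, 3+2+1, 3+1+1+1 (304 of its 720 elements, about 42% of primes). None of the 28 primes tested shows any such pattern (for each of these groups the chance of that is below 10^-4), which rules them out. Hence G = S_4 x C_2 (6T11), of order 48.

S_4 x C_2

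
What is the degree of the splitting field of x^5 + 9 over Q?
20

The degree of the splitting field over Q equals the order of the Galois group, so first determine the group. The polynomial f is an irreducible quintic over Q, so G = Gal(f/Q) is a transitive subgroup of S_5: one of C_5 (5T1, order 5), D_5 (5T2, order 10), F_20 (5T3, order 20), A_5 (5T4, order 60) or S_5 (5T5, order 120). The discriminant of f is 20503125, which is not a perfect square, so G is not contained in A_5. The transitive groups of degree 5 not contained in A_5 are: F_20 (5T3, order 20), S_5 (5T5, order 120). By Dedekind's theorem, for a prime p not dividing disc(f) the degrees of the irreducible factors of f mod p form the cycle type of an element of G. Factoring f modulo the 18 such primes p <= 71 (skipping 3, 5, which divide the discriminant), each new pattern first appears at: mod 2: f = (x + 1)(x^4 + x^3 + x^2 + x + 1), pattern 4+1; mod 11: f = (x^5 + 9), pattern 5; mod 19: f = (x + 5)(x^2 + x + 6)(x^2 + 13x + 6), pattern 2+2+1; mod 41: f = (x + 5)(x + 8)(x + 9)(x + 21)(x + 39), pattern 1+1+1+1+1. No other pattern occurs in this range, so the set of observed cycle types is {4+1, 5, 2+2+1, 1+1+1+1+1}. The candidates containing elements of all these cycle types are F_20 (5T3) of order 20, S_5 (5T5) of order 120; the others are excluded. The observed types are precisely the cycle types that occur in F_20 (5T3). Each of the other remaining candidates has further cycle types, and by the Chebotarev density theorem the matching factorization patterns would occur for a proportion of primes equal to their share of the group: S_5 (5T5) additionally contains elements of type 3+2, 3+1+1, 2+1+1+1 (50 of its 120 elements, about 42% of primes). None of the 18 primes tested shows any such pattern (for each of these groups the chance of that is below 10^-4), which rules them out. Hence G = F_20 (5T3), of order 20. The Galois group F_20 (5T3) has order 20, so the splitting field has degree 20 over Q.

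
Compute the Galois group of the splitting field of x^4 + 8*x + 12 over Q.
The polynomial is an irreducible quartic over Q and its discriminant is 331776 = 576^2, a perfect square, so the Galois group is contained in A_4. The resolvent cubic y^3 - 48*y - 64 is irreducible over Q. An irreducible resolvent with square discriminant gives A_4.

A_4 (order 12)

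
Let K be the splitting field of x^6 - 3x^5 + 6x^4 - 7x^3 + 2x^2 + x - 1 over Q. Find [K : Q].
24

The degree of the splitting field over Q equals the order of the Galois group, so first determine the group. The polynomial f is an irreducible sextic over Q, so G = Gal(f/Q) is one of the 16 transitive subgroups 6T1, ..., 6T16 of S_6. The discriminant of f is 810448, which is not a perfect square, so G is not contained in A_6. The transitive groups of degree 6 not contained in A_6 are: C_6 (6T1, order 6), S_3 (6T2, order 6), D_6 (6T3, order 12), C_3 x S_3 (6T5, order 18), A_4 x C_2 (6T6, order 24), S_4 (6T8, order 24), S_3 x S_3 (6T9, order 36), S_4 x C_2 (6T11, order 48), (S_3 x S_3) : C_2 (6T13, order 72), PGL(2,5) (6T14, order 120), S_6 (6T16, order 720). By Dedekind's theorem, for a prime p not dividing disc(f) the degrees of the irreducible factors of f mod p form the cycle type of an element of G. Factoring f modulo the 22 such primes p <= 89 (skipping 2, 37, which divide the discriminant), each new pattern first appears at: mod 3: f = (x^3 + x^2 + x + 2)(x^3 + 2x^2 + 1), pattern 3+3; mod 5: f = (x^2 + 3)(x^2 + 3x + 4)(x^2 + 4x + 2), pattern 2+2+2; mod 17: f = (x + 1)(x + 15)(x^4 + 15x^3 + 6x^2 + 12x + 9), pattern 4+1+1; mod 67: f = (x + 4)(x + 62)(x^2 + 66x + 40)(x^2 + 66x + 50), pattern 2+2+1+1. No other pattern occurs in this range, so the set of observed cycle types is {3+3, 2+2+2, 4+1+1, 2+2+1+1}. The candidates containing elements of all these cycle types are S_4 (6T8) of order 24, S_4 x C_2 (6T11) of order 48, PGL(2,5) (6T14) of order 120, S_6 (6T16) of order 720; the others are excluded. The observed types are precisely the cycle types that occur in S_4 (6T8) (apart from the identity). Each of the other remaining candidates has further cycle types, and by the Chebotarev density theorem the matching factorization patterns would occur for a proportion of primes equal to their share of the group: S_4 x C_2 (6T11) additionally contains elements of type 6, 4+2, 2+1+1+1+1 (17 of its 48 elements, about 35% of primes); PGL(2,5) (6T14) additionally contains elements of type 6, 5+1 (44 of its 120 elements, about 37% of primes); S_6 (6T16) additionally contains elements of type 6, 5+1, 4+2, 3+2+1, 3+1+1+1, 2+1+1+1+1 (529 of its 720 elements, about 73% of primes). None of the 22 primes tested shows any such pattern (for each of these groups the chance of that is below 10^-4), which rules them out. Hence G = S_4 (6T8), of order 24. The Galois group S_4 (6T8) has order 24, so the splitting field has degree 24 over Q.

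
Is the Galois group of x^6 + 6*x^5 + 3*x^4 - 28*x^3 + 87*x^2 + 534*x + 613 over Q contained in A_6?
The polynomial is irreducible of degree 6 over Q. Its discriminant is -7629540176166912, which is not a perfect square. A Galois group lies in the alternating group exactly when the discriminant is a square in Q, so the Galois group (C_6) is not contained in A_6.

No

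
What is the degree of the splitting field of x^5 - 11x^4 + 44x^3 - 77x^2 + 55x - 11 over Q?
5

The degree of the splitting field over Q equals the order of the Galois group, so first determine the group. The polynomial f is an irreducible quintic over Q, so G = Gal(f/Q) is a transitive subgroup of S_5: one of C_5 (5T1, order 5), D_5 (5T2, order 10), F_20 (5T3, order 20), A_5 (5T4, order 60) or S_5 (5T5, order 120). The discriminant of f is 14641 = 121^2, a perfect square, so G is contained in A_5. The transitive groups of degree 5 contained in A_5 are: C_5 (5T1, order 5), D_5 (5T2, order 10), A_5 (5T4, order 60). By Dedekind's theorem, for a prime p not dividing disc(f) the degrees of the irreducible factors of f mod p form the cycle type of an element of G. Factoring f modulo the 14 such primes p <= 47 (skipping 11, which divides the discriminant), each new pattern first appears at: mod 2: f = (x^5 + x^4 + x^2 + x + 1), pattern 5; mod 23: f = (x + 2)(x + 4)(x + 8)(x + 9)(x + 12), pattern 1+1+1+1+1. No other pattern occurs in this range, so the set of observed cycle types is {5, 1+1+1+1+1}. The candidates containing elements of all these cycle types are C_5 (5T1) of order 5, D_5 (5T2) of order 10, A_5 (5T4) of order 60; the others are excluded. The observed types are precisely the cycle types that occur in C_5 (5T1). Each of the other remaining candidates has further cycle types, and by the Chebotarev density theorem the matching factorization patterns would occur for a proportion of primes equal to their share of the group: D_5 (5T2) additionally contains elements of type 2+2+1 (5 of its 10 elements, about 50% of primes); A_5 (5T4) additionally contains elements of type 3+1+1, 2+2+1 (35 of its 60 elements, about 58% of primes). None of the 14 primes tested shows any such pattern (for each of these groups the chance of that is below 10^-4), which rules them out. Hence G = C_5 (5T1), of order 5. The Galois group C_5 (5T1) has order 5, so the splitting field has degree 5 over Q.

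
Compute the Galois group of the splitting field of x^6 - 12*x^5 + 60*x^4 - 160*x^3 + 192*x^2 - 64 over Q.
A_4 x C_2

The polynomial f is an irreducible sextic over Q, so G = Gal(f/Q) is one of the 16 transitive subgroups 6T1, ..., 6T16 of S_6. The discriminant of f is -450868486864896, which is not a perfect square, so G is not contained in A_6. The transitive groups of degree 6 not contained in A_6 are: C_6 (6T1, order 6), S_3 (6T2, order 6), D_6 (6T3, order 12), C_3 x S_3 (6T5, order 18), A_4 x C_2 (6T6, order 24), S_4 (6T8, order 24), S_3 x S_3 (6T9, order 36), S_4 x C_2 (6T11, order 48), (S_3 x S_3) : C_2 (6T13, order 72), PGL(2,5) (6T14, order 120), S_6 (6T16, order 720). By Dedekind's theorem, for a prime p not dividing disc(f) the degrees of the irreducible factors of f mod p form the cycle type of an element of G. Factoring f modulo the 33 such primes p <= 149 (skipping 2, 3, which divide the discriminant), each new pattern first appears at: mod 5: f = (x^3 + x + 1)(x^3 + 3x^2 + 4x + 1), pattern 3+3; mod 7: f = (x^6 + 2x^5 + 4x^4 + x^3 + 3x^2 + 6), pattern 6; mod 17: f = (x + 14)(x + 16)(x^2 + 13x + 10)(x^2 + 13x + 16), pattern 2+2+1+1; mod 19: f = (x + 1)(x + 4)(x + 11)(x + 14)(x^2 + 15x + 11), pattern 2+1+1+1+1; mod 71: f = (x^2 + 67x + 33)(x^2 + 67x + 53)(x^2 + 67x + 68), pattern 2+2+2. No other pattern occurs in this range, so the set of observed cycle types is {3+3, 6, 2+2+1+1, 2+1+1+1+1, 2+2+2}. The candidates containing elements of all these cycle types are A_4 x C_2 (6T6) of order 24, S_4 x C_2 (6T11) of order 48, (S_3 x S_3) : C_2 (6T13) of order 72, S_6 (6T16) of order 720; the others are excluded. The observed types are precisely the cycle types that occur in A_4 x C_2 (6T6) (apart from the identity). Each of the other remaining candidates has further cycle types, and by the Chebotarev density theorem the matching factorization patterns would occur for a proportion of primes equal to their share of the group: S_4 x C_2 (6T11) additionally contains elements of type 4+2, 4+1+1 (12 of its 48 elements, about 25% of primes); (S_3 x S_3) : C_2 (6T13) additionally contains elements of type 4+2, 3+2+1, 3+1+1+1 (34 of its 72 elements, about 47% of primes); S_6 (6T16) additionally contains elements of type 5+1, 4+2, 4+1+1, 3+2+1, 3+1+1+1 (484 of its 720 elements, about 67% of primes). None of the 33 primes tested shows any such pattern (for each of these groups the chance of that is below 10^-4), which rules them out. Hence G = A_4 x C_2 (6T6), of order 24.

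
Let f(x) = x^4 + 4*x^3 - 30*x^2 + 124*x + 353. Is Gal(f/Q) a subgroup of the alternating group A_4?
No

The polynomial is irreducible of degree 4 over Q. Its discriminant is -66446163968, which is not a perfect square. A Galois group lies in the alternating group exactly when the discriminant is a square in Q, so the Galois group (D_4) is not contained in A_4.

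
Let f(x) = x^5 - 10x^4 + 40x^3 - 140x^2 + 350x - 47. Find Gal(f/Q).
F_20, the Frobenius group of order 20

The polynomial f is an irreducible quintic over Q, so G = Gal(f/Q) is a transitive subgroup of S_5: one of C_5 (5T1, order 5), D_5 (5T2, order 10), F_20 (5T3, order 20), A_5 (5T4, order 60) or S_5 (5T5, order 120). The discriminant of f is 16850349253125, which is not a perfect square, so G is not contained in A_5. The transitive groups of degree 5 not contained in A_5 are: F_20 (5T3, order 20), S_5 (5T5, order 120). By Dedekind's theorem, for a prime p not dividing disc(f) the degrees of the irreducible factors of f mod p form the cycle type of an element of G. Factoring f modulo the 18 such primes p <= 73 (skipping 3, 5, 41, which divide the discriminant), each new pattern first appears at: mod 2: f = (x + 1)(x^4 + x^3 + x^2 + x + 1), pattern 4+1; mod 11: f = (x^5 + x^4 + 7x^3 + 3x^2 + 9x + 8), pattern 5; mod 19: f = (x + 17)(x^2 + x + 3)(x^2 + 10x + 11), pattern 2+2+1. No other pattern occurs in this range, so the set of observed cycle types is {4+1, 5, 2+2+1}. The candidates containing elements of all these cycle types are F_20 (5T3) of order 20, S_5 (5T5) of order 120; the others are excluded. The observed types are precisely the cycle types that occur in F_20 (5T3) (apart from the identity). Each of the other remaining candidates has further cycle types, and by the Chebotarev density theorem the matching factorization patterns would occur for a proportion of primes equal to their share of the group: S_5 (5T5) additionally contains elements of type 3+2, 3+1+1, 2+1+1+1 (50 of its 120 elements, about 42% of primes). None of the 18 primes tested shows any such pattern (for each of these groups the chance of that is below 10^-4), which rules them out. Hence G = F_20 (5T3), of order 20.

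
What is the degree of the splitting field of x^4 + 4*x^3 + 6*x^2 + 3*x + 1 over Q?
24

The degree of the splitting field over Q equals the order of the Galois group, so first determine the group. The polynomial is an irreducible quartic over Q and its discriminant is 229, which is not a perfect square, so the Galois group is not contained in A_4. The resolvent cubic y^3 - 6*y^2 + 8*y - 1 is irreducible over Q. An irreducible resolvent with non-square discriminant gives S_4. The Galois group S_4 (4T5) has order 24, so the splitting field has degree 24 over Q.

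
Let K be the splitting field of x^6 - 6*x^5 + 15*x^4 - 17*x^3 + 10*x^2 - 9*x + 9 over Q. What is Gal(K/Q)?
S_6, the symmetric group on 6 letters

The polynomial f is an irreducible sextic over Q, so G = Gal(f/Q) is one of the 16 transitive subgroups 6T1, ..., 6T16 of S_6. The discriminant of f is -141432219, which is not a perfect square, so G is not contained in A_6. The transitive groups of degree 6 not contained in A_6 are: C_6 (6T1, order 6), S_3 (6T2, order 6), D_6 (6T3, order 12), C_3 x S_3 (6T5, order 18), A_4 x C_2 (6T6, order 24), S_4 (6T8, order 24), S_3 x S_3 (6T9, order 36), S_4 x C_2 (6T11, order 48), (S_3 x S_3) : C_2 (6T13, order 72), PGL(2,5) (6T14, order 120), S_6 (6T16, order 720). By Dedekind's theorem, for a prime p not dividing disc(f) the degrees of the irreducible factors of f mod p form the cycle type of an element of G. Factoring f modulo the 4 such primes p <= 11 (skipping 3, which divides the discriminant), each new pattern first appears at: mod 2: f = (x^6 + x^4 + x^3 + x + 1), pattern 6; mod 5: f = (x^3 + 2x + 1)(x^3 + 4x^2 + 3x + 4), pattern 3+3; mod 7: f = (x + 5)(x^5 + 3x^4 + 4x^2 + 4x + 6), pattern 5+1; mod 11: f = (x + 8)(x^2 + 3x + 6)(x^3 + 5x^2 + 7x + 5), pattern 3+2+1. No other pattern occurs in this range, so the set of observed cycle types is {6, 3+3, 5+1, 3+2+1}. Among the candidates above, the only group containing elements of all these cycle types is S_6 (6T16); every other candidate lacks at least one of them. Hence G = S_6 (6T16), of order 720.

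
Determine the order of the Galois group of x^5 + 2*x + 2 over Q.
The degree of the splitting field over Q equals the order of the Galois group, so first determine the group. The polynomial f is an irreducible quintic over Q, so G = Gal(f/Q) is a transitive subgroup of S_5: one of C_5 (5T1, order 5), D_5 (5T2, order 10), F_20 (5T3, order 20), A_5 (5T4, order 60) or S_5 (5T5, order 120). The discriminant of f is 58192, which is not a perfect square, so G is not contained in A_5. The transitive groups of degree 5 not contained in A_5 are: F_20 (5T3, order 20), S_5 (5T5, order 120). By Dedekind's theorem, for a prime p not dividing disc(f) the degrees of the irreducible factors of f mod p form the cycle type of an element of G. Factoring f modulo the 5 such primes p <= 13 (skipping 2, which divides the discriminant), each new pattern first appears at: mod 3: f = (x^5 + 2x + 2), pattern 5; mod 5: f = (x + 4)(x^4 + x^3 + x^2 + x + 3), pattern 4+1; mod 13: f = (x + 3)(x + 5)(x^3 + 5x^2 + 10x + 1), pattern 3+1+1. No other pattern occurs in this range, so the set of observed cycle types is {5, 4+1, 3+1+1}. Among the candidates above, the only group containing elements of all these cycle types is S_5 (5T5) — F_20 (5T3) lacks at least one of them. Hence G = S_5 (5T5), of order 120. The Galois group S_5 (5T5) has order 120, so the splitting field has degree 120 over Q.

120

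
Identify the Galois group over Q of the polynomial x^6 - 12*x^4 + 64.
A_4 x C_2

The polynomial f is an irreducible sextic over Q, so G = Gal(f/Q) is one of the 16 transitive subgroups 6T1, ..., 6T16 of S_6. The discriminant of f is -450868486864896, which is not a perfect square, so G is not contained in A_6. The transitive groups of degree 6 not contained in A_6 are: C_6 (6T1, order 6), S_3 (6T2, order 6), D_6 (6T3, order 12), C_3 x S_3 (6T5, order 18), A_4 x C_2 (6T6, order 24), S_4 (6T8, order 24), S_3 x S_3 (6T9, order 36), S_4 x C_2 (6T11, order 48), (S_3 x S_3) : C_2 (6T13, order 72), PGL(2,5) (6T14, order 120), S_6 (6T16, order 720). By Dedekind's theorem, for a prime p not dividing disc(f) the degrees of the irreducible factors of f mod p form the cycle type of an element of G. Factoring f modulo the 33 such primes p <= 149 (skipping 2, 3, which divide the discriminant), each new pattern first appears at: mod 5: f = (x^3 + 2x^2 + x + 4)(x^3 + 3x^2 + x + 1), pattern 3+3; mod 7: f = (x^6 + 2x^4 + 1), pattern 6; mod 17: f = (x + 4)(x + 13)(x^2 + 7)(x^2 + 14), pattern 2+2+1+1; mod 19: f = (x + 5)(x + 7)(x + 12)(x + 14)(x^2 + 5), pattern 2+1+1+1+1; mod 71: f = (x^2 + 3)(x^2 + 18)(x^2 + 38), pattern 2+2+2. No other pattern occurs in this range, so the set of observed cycle types is {3+3, 6, 2+2+1+1, 2+1+1+1+1, 2+2+2}. The candidates containing elements of all these cycle types are A_4 x C_2 (6T6) of order 24, S_4 x C_2 (6T11) of order 48, (S_3 x S_3) : C_2 (6T13) of order 72, S_6 (6T16) of order 720; the others are excluded. The observed types are precisely the cycle types that occur in A_4 x C_2 (6T6) (apart from the identity). Each of the other remaining candidates has further cycle types, and by the Chebotarev density theorem the matching factorization patterns would occur for a proportion of primes equal to their share of the group: S_4 x C_2 (6T11) additionally contains elements of type 4+2, 4+1+1 (12 of its 48 elements, about 25% of primes); (S_3 x S_3) : C_2 (6T13) additionally contains elements of type 4+2, 3+2+1, 3+1+1+1 (34 of its 72 elements, about 47% of primes); S_6 (6T16) additionally contains elements of type 5+1, 4+2, 4+1+1, 3+2+1, 3+1+1+1 (484 of its 720 elements, about 67% of primes). None of the 33 primes tested shows any such pattern (for each of these groups the chance of that is below 10^-4), which rules them out. Hence G = A_4 x C_2 (6T6), of order 24.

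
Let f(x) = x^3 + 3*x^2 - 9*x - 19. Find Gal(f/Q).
The polynomial is an irreducible cubic over Q and its discriminant is 5184 = 72^2, a perfect square. For an irreducible cubic, a square discriminant forces the Galois group to be A_3, the cyclic group of order 3.

C_3, A_3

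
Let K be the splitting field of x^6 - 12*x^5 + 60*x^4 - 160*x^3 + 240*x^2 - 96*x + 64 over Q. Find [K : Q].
72

The degree of the splitting field over Q equals the order of the Galois group, so first determine the group. The polynomial f is an irreducible sextic over Q, so G = Gal(f/Q) is one of the 16 transitive subgroups 6T1, ..., 6T16 of S_6. The discriminant of f is -9727331052552192, which is not a perfect square, so G is not contained in A_6. The transitive groups of degree 6 not contained in A_6 are: C_6 (6T1, order 6), S_3 (6T2, order 6), D_6 (6T3, order 12), C_3 x S_3 (6T5, order 18), A_4 x C_2 (6T6, order 24), S_4 (6T8, order 24), S_3 x S_3 (6T9, order 36), S_4 x C_2 (6T11, order 48), (S_3 x S_3) : C_2 (6T13, order 72), PGL(2,5) (6T14, order 120), S_6 (6T16, order 720). By Dedekind's theorem, for a prime p not dividing disc(f) the degrees of the irreducible factors of f mod p form the cycle type of an element of G. Factoring f modulo the 27 such primes p <= 127 (skipping 2, 3, 17, 43, which divide the discriminant), each new pattern first appears at: mod 5: f = (x^6 + 3x^5 + 4x + 4), pattern 6; mod 7: f = (x + 3)(x^2 + 2x + 2)(x^3 + 4x^2 + 4x + 6), pattern 3+2+1; mod 11: f = (x^2 + 4)(x^4 + 10x^3 + x^2 + 9x + 5), pattern 4+2; mod 13: f = (x + 5)(x + 8)(x^2 + 3x + 1)(x^2 + 11x + 12), pattern 2+2+1+1; mod 61: f = (x + 2)(x + 6)(x + 18)(x + 40)(x^2 + 44x + 47), pattern 2+1+1+1+1; mod 97: f = (x + 18)(x + 22)(x + 96)(x^3 + 46x^2 + 44x + 89), pattern 3+1+1+1; mod 113: f = (x^2 + 4x + 28)(x^2 + 11x + 36)(x^2 + 86x + 18), pattern 2+2+2; mod 127: f = (x^3 + 43x^2 + 113x + 119)(x^3 + 72x^2 + 26x + 119), pattern 3+3. No other pattern occurs in this range, so the set of observed cycle types is {6, 3+2+1, 4+2, 2+2+1+1, 2+1+1+1+1, 3+1+1+1, 2+2+2, 3+3}. The candidates containing elements of all these cycle types are (S_3 x S_3) : C_2 (6T13) of order 72, S_6 (6T16) of order 720; the others are excluded. The observed types are precisely the cycle types that occur in (S_3 x S_3) : C_2 (6T13) (apart from the identity). Each of the other remaining candidates has further cycle types, and by the Chebotarev density theorem the matching factorization patterns would occur for a proportion of primes equal to their share of the group: S_6 (6T16) additionally contains elements of type 5+1, 4+1+1 (234 of its 720 elements, about 32% of primes). None of the 27 primes tested shows any such pattern (for each of these groups the chance of that is below 10^-4), which rules them out. Hence G = (S_3 x S_3) : C_2 (6T13), of order 72. The Galois group (S_3 x S_3) : C_2 (6T13) has order 72, so the splitting field has degree 72 over Q.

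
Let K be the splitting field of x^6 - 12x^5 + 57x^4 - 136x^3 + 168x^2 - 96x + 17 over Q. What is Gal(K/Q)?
A_4 x C_2 (also written A4xC2)

The polynomial f is an irreducible sextic over Q, so G = Gal(f/Q) is one of the 16 transitive subgroups 6T1, ..., 6T16 of S_6. The discriminant of f is -419904, which is not a perfect square, so G is not contained in A_6. The transitive groups of degree 6 not contained in A_6 are: C_6 (6T1, order 6), S_3 (6T2, order 6), D_6 (6T3, order 12), C_3 x S_3 (6T5, order 18), A_4 x C_2 (6T6, order 24), S_4 (6T8, order 24), S_3 x S_3 (6T9, order 36), S_4 x C_2 (6T11, order 48), (S_3 x S_3) : C_2 (6T13, order 72), PGL(2,5) (6T14, order 120), S_6 (6T16, order 720). By Dedekind's theorem, for a prime p not dividing disc(f) the degrees of the irreducible factors of f mod p form the cycle type of an element of G. Factoring f modulo the 33 such primes p <= 149 (skipping 2, 3, which divide the discriminant), each new pattern first appears at: mod 5: f = (x^3 + 2x + 1)(x^3 + 3x^2 + 2), pattern 3+3; mod 7: f = (x^6 + 2x^5 + x^4 + 4x^3 + 2x + 3), pattern 6; mod 17: f = (x)(x + 13)(x^2 + 13x + 10)(x^2 + 13x + 16), pattern 2+2+1+1; mod 19: f = (x + 4)(x + 5)(x + 10)(x + 11)(x^2 + 15x + 10), pattern 2+1+1+1+1; mod 71: f = (x^2 + 67x + 44)(x^2 + 67x + 49)(x^2 + 67x + 58), pattern 2+2+2. No other pattern occurs in this range, so the set of observed cycle types is {3+3, 6, 2+2+1+1, 2+1+1+1+1, 2+2+2}. The candidates containing elements of all these cycle types are A_4 x C_2 (6T6) of order 24, S_4 x C_2 (6T11) of order 48, (S_3 x S_3) : C_2 (6T13) of order 72, S_6 (6T16) of order 720; the others are excluded. The observed types are precisely the cycle types that occur in A_4 x C_2 (6T6) (apart from the identity). Each of the other remaining candidates has further cycle types, and by the Chebotarev density theorem the matching factorization patterns would occur for a proportion of primes equal to their share of the group: S_4 x C_2 (6T11) additionally contains elements of type 4+2, 4+1+1 (12 of its 48 elements, about 25% of primes); (S_3 x S_3) : C_2 (6T13) additionally contains elements of type 4+2, 3+2+1, 3+1+1+1 (34 of its 72 elements, about 47% of primes); S_6 (6T16) additionally contains elements of type 5+1, 4+2, 4+1+1, 3+2+1, 3+1+1+1 (484 of its 720 elements, about 67% of primes). None of the 33 primes tested shows any such pattern (for each of these groups the chance of that is below 10^-4), which rules them out. Hence G = A_4 x C_2 (6T6), of order 24.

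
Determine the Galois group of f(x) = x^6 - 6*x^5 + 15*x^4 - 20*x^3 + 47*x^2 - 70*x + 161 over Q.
S_4 x C_2 (order 48)

The polynomial f is an irreducible sextic over Q, so G = Gal(f/Q) is one of the 16 transitive subgroups 6T1, ..., 6T16 of S_6. The discriminant of f is -2693803488051200, which is not a perfect square, so G is not contained in A_6. The transitive groups of degree 6 not contained in A_6 are: C_6 (6T1, order 6), S_3 (6T2, order 6), D_6 (6T3, order 12), C_3 x S_3 (6T5, order 18), A_4 x C_2 (6T6, order 24), S_4 (6T8, order 24), S_3 x S_3 (6T9, order 36), S_4 x C_2 (6T11, order 48), (S_3 x S_3) : C_2 (6T13, order 72), PGL(2,5) (6T14, order 120), S_6 (6T16, order 720). By Dedekind's theorem, for a prime p not dividing disc(f) the degrees of the irreducible factors of f mod p form the cycle type of an element of G. Factoring f modulo the 17 such primes p <= 71 (skipping 2, 5, 7, which divide the discriminant), each new pattern first appears at: mod 3: f = (x^3 + x^2 + 2)(x^3 + 2x^2 + x + 1), pattern 3+3; mod 13: f = (x^6 + 7x^5 + 2x^4 + 6x^3 + 8x^2 + 8x + 5), pattern 6; mod 19: f = (x^2 + 17x + 2)(x^4 + 15x^3 + 5x^2 + 17x + 14), pattern 4+2; mod 23: f = (x)(x + 21)(x^4 + 19x^3 + 7x^2 + 17x + 12), pattern 4+1+1; mod 53: f = (x^2 + 20x + 25)(x^2 + 29x + 16)(x^2 + 51x + 22), pattern 2+2+2; mod 59: f = (x + 7)(x + 50)(x^2 + 8x + 14)(x^2 + 47x + 34), pattern 2+2+1+1; mod 71: f = (x + 15)(x + 21)(x + 48)(x + 54)(x^2 + 69x + 31), pattern 2+1+1+1+1. No other pattern occurs in this range, so the set of observed cycle types is {3+3, 6, 4+2, 4+1+1, 2+2+2, 2+2+1+1, 2+1+1+1+1}. The candidates containing elements of all these cycle types are S_4 x C_2 (6T11) of order 48, S_6 (6T16) of order 720; the others are excluded. The observed types are precisely the cycle types that occur in S_4 x C_2 (6T11) (apart from the identity). Each of the other remaining candidates has further cycle types, and by the Chebotarev density theorem the matching factorization patterns would occur for a proportion of primes equal to their share of the group: S_6 (6T16) additionally contains elements of type 5+1, 3+2+1, 3+1+1+1 (304 of its 720 elements, about 42% of primes). None of the 17 primes tested shows any such pattern (for each of these groups the chance of that is below 10^-4), which rules them out. Hence G = S_4 x C_2 (6T11), of order 48.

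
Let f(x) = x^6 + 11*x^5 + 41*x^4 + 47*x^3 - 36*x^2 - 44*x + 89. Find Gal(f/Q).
(C_3 x C_3) : C_4

The polynomial f is an irreducible sextic over Q, so G = Gal(f/Q) is one of the 16 transitive subgroups 6T1, ..., 6T16 of S_6. The discriminant of f is 1064390625 = 32625^2, a perfect square, so G is contained in A_6. The transitive groups of degree 6 contained in A_6 are: A_4 (6T4, order 12), S_4 (6T7, order 24), (C_3 x C_3) : C_4 (6T10, order 36), PSL(2,5) (6T12, order 60), A_6 (6T15, order 360). By Dedekind's theorem, for a prime p not dividing disc(f) the degrees of the irreducible factors of f mod p form the cycle type of an element of G. Factoring f modulo the 19 such primes p <= 79 (skipping 3, 5, 29, which divide the discriminant), each new pattern first appears at: mod 2: f = (x^2 + x + 1)(x^4 + x + 1), pattern 4+2; mod 11: f = (x^3 + 5x^2 + 5x + 10)(x^3 + 6x^2 + 6x + 10), pattern 3+3; mod 19: f = (x + 9)(x + 13)(x^2 + 10x + 3)(x^2 + 17x + 12), pattern 2+2+1+1; mod 61: f = (x + 7)(x + 54)(x + 58)(x^3 + 14x^2 + 10x + 6), pattern 3+1+1+1. No other pattern occurs in this range, so the set of observed cycle types is {4+2, 3+3, 2+2+1+1, 3+1+1+1}. The candidates containing elements of all these cycle types are (C_3 x C_3) : C_4 (6T10) of order 36, A_6 (6T15) of order 360; the others are excluded. The observed types are precisely the cycle types that occur in (C_3 x C_3) : C_4 (6T10) (apart from the identity). Each of the other remaining candidates has further cycle types, and by the Chebotarev density theorem the matching factorization patterns would occur for a proportion of primes equal to their share of the group: A_6 (6T15) additionally contains elements of type 5+1 (144 of its 360 elements, about 40% of primes). None of the 19 primes tested shows any such pattern (for each of these groups the chance of that is below 10^-4), which rules them out. Hence G = (C_3 x C_3) : C_4 (6T10), of order 36.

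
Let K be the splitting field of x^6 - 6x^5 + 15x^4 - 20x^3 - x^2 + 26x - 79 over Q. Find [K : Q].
The degree of the splitting field over Q equals the order of the Galois group, so first determine the group. The polynomial f is an irreducible sextic over Q, so G = Gal(f/Q) is one of the 16 transitive subgroups 6T1, ..., 6T16 of S_6. The discriminant of f is 36352603193344 = 6029312^2, a perfect square, so G is contained in A_6. The transitive groups of degree 6 contained in A_6 are: A_4 (6T4, order 12), S_4 (6T7, order 24), (C_3 x C_3) : C_4 (6T10, order 36), PSL(2,5) (6T12, order 60), A_6 (6T15, order 360). By Dedekind's theorem, for a prime p not dividing disc(f) the degrees of the irreducible factors of f mod p form the cycle type of an element of G. Factoring f modulo the 79 such primes p <= 419 (skipping 2, 23, which divide the discriminant), each new pattern first appears at: mod 3: f = (x^3 + x^2 + 2)(x^3 + 2x^2 + x + 1), pattern 3+3; mod 5: f = (x^2 + 3x + 3)(x^4 + x^3 + 4x^2 + 2), pattern 4+2; mod 19: f = (x + 8)(x + 9)(x^2 + 16x + 5)(x^2 + 18x + 3), pattern 2+2+1+1; mod 223: f = (x + 31)(x + 66)(x + 108)(x + 113)(x + 155)(x + 190), pattern 1+1+1+1+1+1. No other pattern occurs in this range, so the set of observed cycle types is {3+3, 4+2, 2+2+1+1, 1+1+1+1+1+1}. The candidates containing elements of all these cycle types are S_4 (6T7) of order 24, (C_3 x C_3) : C_4 (6T10) of order 36, A_6 (6T15) of order 360; the others are excluded. The observed types are precisely the cycle types that occur in S_4 (6T7). Each of the other remaining candidates has further cycle types, and by the Chebotarev density theorem the matching factorization patterns would occur for a proportion of primes equal to their share of the group: (C_3 x C_3) : C_4 (6T10) additionally contains elements of type 3+1+1+1 (4 of its 36 elements, about 11% of primes); A_6 (6T15) additionally contains elements of type 5+1, 3+1+1+1 (184 of its 360 elements, about 51% of primes). None of the 79 primes tested shows any such pattern (for each of these groups the chance of that is below 10^-4), which rules them out. Hence G = S_4 (6T7), of order 24. The Galois group S_4 (6T7) has order 24, so the splitting field has degree 24 over Q.

24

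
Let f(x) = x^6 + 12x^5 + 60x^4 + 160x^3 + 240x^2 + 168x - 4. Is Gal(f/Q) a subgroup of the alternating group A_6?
The polynomial is irreducible of degree 6 over Q. Its discriminant is 746496000000 = 864000^2, a perfect square. A Galois group lies in the alternating group exactly when the discriminant is a square in Q, so the Galois group (A_6) is contained in A_6.

Yes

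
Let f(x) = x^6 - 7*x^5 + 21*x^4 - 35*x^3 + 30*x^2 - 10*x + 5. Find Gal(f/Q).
(C_3 x C_3) : C_4 (order 36)

The polynomial f is an irreducible sextic over Q, so G = Gal(f/Q) is one of the 16 transitive subgroups 6T1, ..., 6T16 of S_6. The discriminant of f is 525625 = 725^2, a perfect square, so G is contained in A_6. The transitive groups of degree 6 contained in A_6 are: A_4 (6T4, order 12), S_4 (6T7, order 24), (C_3 x C_3) : C_4 (6T10, order 36), PSL(2,5) (6T12, order 60), A_6 (6T15, order 360). By Dedekind's theorem, for a prime p not dividing disc(f) the degrees of the irreducible factors of f mod p form the cycle type of an element of G. Factoring f modulo the 19 such primes p <= 73 (skipping 5, 29, which divide the discriminant), each new pattern first appears at: mod 2: f = (x^2 + x + 1)(x^4 + x + 1), pattern 4+2; mod 11: f = (x^3 + 2x + 9)(x^3 + 4x^2 + 8x + 3), pattern 3+3; mod 19: f = (x + 6)(x + 7)(x^2 + 5x + 12)(x^2 + 13x + 10), pattern 2+2+1+1; mod 61: f = (x + 18)(x + 25)(x + 32)(x^3 + 40x^2 + 14x + 47), pattern 3+1+1+1. No other pattern occurs in this range, so the set of observed cycle types is {4+2, 3+3, 2+2+1+1, 3+1+1+1}. The candidates containing elements of all these cycle types are (C_3 x C_3) : C_4 (6T10) of order 36, A_6 (6T15) of order 360; the others are excluded. The observed types are precisely the cycle types that occur in (C_3 x C_3) : C_4 (6T10) (apart from the identity). Each of the other remaining candidates has further cycle types, and by the Chebotarev density theorem the matching factorization patterns would occur for a proportion of primes equal to their share of the group: A_6 (6T15) additionally contains elements of type 5+1 (144 of its 360 elements, about 40% of primes). None of the 19 primes tested shows any such pattern (for each of these groups the chance of that is below 10^-4), which rules them out. Hence G = (C_3 x C_3) : C_4 (6T10), of order 36.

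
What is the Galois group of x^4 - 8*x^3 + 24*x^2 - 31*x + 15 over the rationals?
The polynomial is an irreducible quartic over Q and its discriminant is 229, which is not a perfect square, so the Galois group is not contained in A_4. The resolvent cubic y^3 - 24*y^2 + 188*y - 481 is irreducible over Q. An irreducible resolvent with non-square discriminant gives S_4.

S_4, the symmetric group on 4 letters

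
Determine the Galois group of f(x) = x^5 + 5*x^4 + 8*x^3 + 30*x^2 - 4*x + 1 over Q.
S_5, the symmetric group on 5 letters

The polynomial f is an irreducible quintic over Q, so G = Gal(f/Q) is a transitive subgroup of S_5: one of C_5 (5T1, order 5), D_5 (5T2, order 10), F_20 (5T3, order 20), A_5 (5T4, order 60) or S_5 (5T5, order 120). The discriminant of f is 2019549349, which is not a perfect square, so G is not contained in A_5. The transitive groups of degree 5 not contained in A_5 are: F_20 (5T3, order 20), S_5 (5T5, order 120). By Dedekind's theorem, for a prime p not dividing disc(f) the degrees of the irreducible factors of f mod p form the cycle type of an element of G. Factoring f modulo the first such prime p = 2, each new pattern first appears at: mod 2: f = (x^2 + x + 1)(x^3 + x + 1), pattern 3+2. No other pattern occurs in this range, so the set of observed cycle types is {3+2}. Among the candidates above, the only group containing elements of all these cycle types is S_5 (5T5) — F_20 (5T3) lacks at least one of them. Hence G = S_5 (5T5), of order 120.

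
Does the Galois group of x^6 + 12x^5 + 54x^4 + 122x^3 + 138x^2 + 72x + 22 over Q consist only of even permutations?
The polynomial is irreducible of degree 6 over Q. Its discriminant is 297538935552, which is not a perfect square. A Galois group lies in the alternating group exactly when the discriminant is a square in Q, so the Galois group (S_3 x S_3) is not contained in A_6.

No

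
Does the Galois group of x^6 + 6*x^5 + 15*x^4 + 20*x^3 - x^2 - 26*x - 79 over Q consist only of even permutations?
Yes

The polynomial is irreducible of degree 6 over Q. Its discriminant is 36352603193344 = 6029312^2, a perfect square. A Galois group lies in the alternating group exactly when the discriminant is a square in Q, so the Galois group (S_4) is contained in A_6.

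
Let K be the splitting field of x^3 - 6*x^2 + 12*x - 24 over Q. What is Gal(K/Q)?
S_3, the symmetric group on 3 letters

The polynomial is an irreducible cubic over Q and its discriminant is -6912, which is not a perfect square. For an irreducible cubic, a non-square discriminant gives Galois group S_3.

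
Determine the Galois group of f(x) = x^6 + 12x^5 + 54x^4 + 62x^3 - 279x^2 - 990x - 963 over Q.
The polynomial f is an irreducible sextic over Q, so G = Gal(f/Q) is one of the 16 transitive subgroups 6T1, ..., 6T16 of S_6. The discriminant of f is 1323222688272384 = 36376128^2, a perfect square, so G is contained in A_6. The transitive groups of degree 6 contained in A_6 are: A_4 (6T4, order 12), S_4 (6T7, order 24), (C_3 x C_3) : C_4 (6T10, order 36), PSL(2,5) (6T12, order 60), A_6 (6T15, order 360). By Dedekind's theorem, for a prime p not dividing disc(f) the degrees of the irreducible factors of f mod p form the cycle type of an element of G. Factoring f modulo the 33 such primes p <= 149 (skipping 2, 3, which divide the discriminant), each new pattern first appears at: mod 5: f = (x^3 + 3x^2 + 4x + 3)(x^3 + 4x^2 + 3x + 4), pattern 3+3; mod 17: f = (x + 2)(x + 11)(x^2 + x + 7)(x^2 + 15x + 6), pattern 2+2+1+1; mod 71: f = (x + 36)(x + 38)(x + 49)(x + 50)(x + 58)(x + 65), pattern 1+1+1+1+1+1. No other pattern occurs in this range, so the set of observed cycle types is {3+3, 2+2+1+1, 1+1+1+1+1+1}. The candidates containing elements of all these cycle types are A_4 (6T4) of order 12, S_4 (6T7) of order 24, (C_3 x C_3) : C_4 (6T10) of order 36, PSL(2,5) (6T12) of order 60, A_6 (6T15) of order 360; the others are excluded. The observed types are precisely the cycle types that occur in A_4 (6T4). Each of the other remaining candidates has further cycle types, and by the Chebotarev density theorem the matching factorization patterns would occur for a proportion of primes equal to their share of the group: S_4 (6T7) additionally contains elements of type 4+2 (6 of its 24 elements, about 25% of primes); (C_3 x C_3) : C_4 (6T10) additionally contains elements of type 4+2, 3+1+1+1 (22 of its 36 elements, about 61% of primes); PSL(2,5) (6T12) additionally contains elements of type 5+1 (24 of its 60 elements, about 40% of primes); A_6 (6T15) additionally contains elements of type 5+1, 4+2, 3+1+1+1 (274 of its 360 elements, about 76% of primes). None of the 33 primes tested shows any such pattern (for each of these groups the chance of that is below 10^-4), which rules them out. Hence G = A_4 (6T4), of order 12.

A_4 (order 12)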